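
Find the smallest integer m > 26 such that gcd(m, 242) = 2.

28

gcd(m, 242) = 2 forces 2 | m; write m = 2s. Then gcd(2s, 2·121) = 2·gcd(s, 121), so need gcd(s, 121) = 1.
2s > 26 gives s ≥ 14. The least s ≥ 14 coprime to 121 is 14, so m = 2·14 = 28.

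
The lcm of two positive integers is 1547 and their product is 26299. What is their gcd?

17

From gcd × lcm = uv: gcd = 26299 / 1547 = 17.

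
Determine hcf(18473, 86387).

49

Euclid: 86387 = 4·18473 + 12495; 18473 = 1·12495 + 5978; 12495 = 2·5978 + 539; 5978 = 11·539 + 49; 539 = 11·49 + 0. Last nonzero remainder: 49.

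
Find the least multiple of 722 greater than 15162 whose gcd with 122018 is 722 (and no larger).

122018 = 722·169. Any t with gcd(t, 122018) = 722 is a multiple of 722, say 722s, with s coprime to 169.
Need s > 15162/722, so s ≥ 22. First s ≥ 22 with gcd(s, 169) = 1 is s = 22. Thus t = 722·22 = 15884.

15884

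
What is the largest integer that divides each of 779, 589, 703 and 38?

19

779 = 19 · 41; 589 = 19 · 31; 703 = 19 · 37; 38 = 2 · 19
gcd takes min exponent of each prime: 19 = 19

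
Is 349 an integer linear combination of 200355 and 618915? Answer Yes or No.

No

gcd(200355, 618915): 618915 = 3·200355 + 17850; 200355 = 11·17850 + 4005; 17850 = 4·4005 + 1830; 4005 = 2·1830 + 345; 1830 = 5·345 + 105; 345 = 3·105 + 30; 105 = 3·30 + 15; 30 = 2·15 + 0 → 15
15 does not divide 349, so a solution does not exist.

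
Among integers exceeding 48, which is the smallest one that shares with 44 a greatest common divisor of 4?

gcd(m, 44) = 4 forces 4 | m; write m = 4s. Then gcd(4s, 4·11) = 4·gcd(s, 11), so need gcd(s, 11) = 1.
4s > 48 gives s ≥ 13. The least s ≥ 13 coprime to 11 is 13, so m = 4·13 = 52.

52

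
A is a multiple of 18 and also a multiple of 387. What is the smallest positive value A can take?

gcd first: 387 = 21·18 + 9; 18 = 2·9 + 0 → gcd = 9
lcm = 18·387/gcd = 6966/9 = 774

774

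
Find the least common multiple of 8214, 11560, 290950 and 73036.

8214 = 2 · 3 · 37²; 11560 = 2³ · 5 · 17²; 290950 = 2 · 5² · 11 · 23²; 73036 = 2² · 19 · 31²
lcm takes max exponent of each prime: 2³ · 3 · 5² · 11 · 17² · 19 · 23² · 31² · 37² = 25221905088936600

25221905088936600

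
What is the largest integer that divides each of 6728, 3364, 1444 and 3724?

6728 = 2³ · 29²; 3364 = 2² · 29²; 1444 = 2² · 19²; 3724 = 2² · 7² · 19
gcd takes min exponent of each prime: 2² = 4

4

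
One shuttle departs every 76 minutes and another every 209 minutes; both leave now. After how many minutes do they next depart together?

gcd first: 209 = 2·76 + 57; 76 = 1·57 + 19; 57 = 3·19 + 0 → gcd = 19
lcm = 76·209/gcd = 15884/19 = 836

836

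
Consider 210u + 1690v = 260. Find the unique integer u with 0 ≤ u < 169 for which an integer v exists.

gcd(210, 1690) = 10 (Euclid: 1690 = 8·210 + 10; 210 = 21·10 + 0), and 10 | 260.
Extended Euclid: 210·(-8) + 1690·(1) = 10. Scale by 26: u₀ = -208.
General solution u = u₀ + 169t; reducing mod 169 gives u = 130 (and v = -16).

130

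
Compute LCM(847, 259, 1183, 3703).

lcm(847, 259) = 847·259/gcd = 219373/7 = 31339
lcm(31339, 1183) = 31339·1183/gcd = 37074037/7 = 5296291
lcm(5296291, 3703) = 5296291·3703/gcd = 19612165573/7 = 2801737939

2801737939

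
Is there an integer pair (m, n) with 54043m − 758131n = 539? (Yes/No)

gcd(54043, 758131): 758131 = 14·54043 + 1529; 54043 = 35·1529 + 528; 1529 = 2·528 + 473; 528 = 1·473 + 55; 473 = 8·55 + 33; 55 = 1·33 + 22; 33 = 1·22 + 11; 22 = 2·11 + 0 → 11
11 divides 539, so a solution exists.

Yes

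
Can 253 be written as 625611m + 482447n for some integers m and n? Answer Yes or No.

gcd(625611, 482447): 625611 = 1·482447 + 143164; 482447 = 3·143164 + 52955; 143164 = 2·52955 + 37254; 52955 = 1·37254 + 15701; 37254 = 2·15701 + 5852; 15701 = 2·5852 + 3997; 5852 = 1·3997 + 1855; 3997 = 2·1855 + 287; 1855 = 6·287 + 133; 287 = 2·133 + 21; 133 = 6·21 + 7; 21 = 3·7 + 0 → 7
7 does not divide 253, so a solution does not exist.

No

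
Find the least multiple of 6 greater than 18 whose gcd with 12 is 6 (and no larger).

gcd(m, 12) = 6 forces 6 | m; write m = 6s. Then gcd(6s, 6·2) = 6·gcd(s, 2), so need gcd(s, 2) = 1.
6s > 18 gives s ≥ 4. The least s ≥ 4 coprime to 2 is 5, so m = 6·5 = 30.

30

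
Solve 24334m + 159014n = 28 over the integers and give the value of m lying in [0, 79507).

Euclid: 159014 = 6·24334 + 13010; 24334 = 1·13010 + 11324; 13010 = 1·11324 + 1686; 11324 = 6·1686 + 1208; 1686 = 1·1208 + 478; 1208 = 2·478 + 252; 478 = 1·252 + 226; 252 = 1·226 + 26; 226 = 8·26 + 18; 26 = 1·18 + 8; 18 = 2·8 + 2; 8 = 4·2 + 0 → gcd = 2; 28 = 2·14.
Back-substitution yields 24334·(-18297) + 159014·(2800) = 2, so one solution is m = -18297·14 = -256158, n = 2800·14 = 39200.
Solutions in m differ by 159014/2 = 79507; the one in [0, 79507) is -256158 mod 79507 = 61870.

61870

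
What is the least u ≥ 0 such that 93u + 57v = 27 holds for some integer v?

15

gcd(93, 57) = 3 (Euclid: 93 = 1·57 + 36; 57 = 1·36 + 21; 36 = 1·21 + 15; 21 = 1·15 + 6; 15 = 2·6 + 3; 6 = 2·3 + 0), and 3 | 27.
Extended Euclid: 93·(8) + 57·(-13) = 3. Scale by 9: u₀ = 72.
General solution u = u₀ + 19t; reducing mod 19 gives u = 15 (and v = -24).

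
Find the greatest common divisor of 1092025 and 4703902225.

3025

Euclid: 4703902225 = 4307·1092025 + 550550; 1092025 = 1·550550 + 541475; 550550 = 1·541475 + 9075; 541475 = 59·9075 + 6050; 9075 = 1·6050 + 3025; 6050 = 2·3025 + 0. Last nonzero remainder: 3025.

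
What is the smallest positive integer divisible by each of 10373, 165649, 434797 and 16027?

191406225336359

10373 = 11 · 23 · 41; 165649 = 11² · 37²; 434797 = 11 · 29² · 47; 16027 = 11 · 31 · 47
lcm takes max exponent of each prime: 11² · 23 · 29² · 31 · 37² · 41 · 47 = 191406225336359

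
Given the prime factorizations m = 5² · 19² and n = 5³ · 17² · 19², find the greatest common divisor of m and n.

min exponent per shared prime: 5² · 19² = 9025

9025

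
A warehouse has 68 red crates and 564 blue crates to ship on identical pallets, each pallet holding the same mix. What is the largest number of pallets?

4

Euclid: 564 = 8·68 + 20; 68 = 3·20 + 8; 20 = 2·8 + 4; 8 = 2·4 + 0. Last nonzero remainder: 4.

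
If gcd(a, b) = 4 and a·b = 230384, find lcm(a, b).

For any two positive integers, gcd × lcm equals their product. Hence lcm = 230384 / 4 = 57596.

57596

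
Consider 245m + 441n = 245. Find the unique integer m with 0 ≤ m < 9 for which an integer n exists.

gcd(245, 441) = 49 (Euclid: 441 = 1·245 + 196; 245 = 1·196 + 49; 196 = 4·49 + 0), and 49 | 245.
Extended Euclid: 245·(2) + 441·(-1) = 49. Scale by 5: m₀ = 10.
General solution m = m₀ + 9t; reducing mod 9 gives m = 1 (and n = 0).

1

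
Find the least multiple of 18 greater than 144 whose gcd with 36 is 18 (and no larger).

36 = 18·2. Any k with gcd(k, 36) = 18 is a multiple of 18, say 18s, with s coprime to 2.
Need s > 144/18, so s ≥ 9. First s ≥ 9 with gcd(s, 2) = 1 is s = 9. Thus k = 18·9 = 162.

162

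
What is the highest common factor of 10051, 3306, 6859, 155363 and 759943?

gcd(10051, 3306): 10051 = 3·3306 + 133; 3306 = 24·133 + 114; 133 = 1·114 + 19; 114 = 6·19 + 0 → 19
gcd(19, 6859): 6859 = 361·19 + 0 → 19
gcd(19, 155363): 155363 = 8177·19 + 0 → 19
gcd(19, 759943): 759943 = 39997·19 + 0 → 19

19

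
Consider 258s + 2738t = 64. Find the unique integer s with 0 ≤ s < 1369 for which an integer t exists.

Euclid: 2738 = 10·258 + 158; 258 = 1·158 + 100; 158 = 1·100 + 58; 100 = 1·58 + 42; 58 = 1·42 + 16; 42 = 2·16 + 10; 16 = 1·10 + 6; 10 = 1·6 + 4; 6 = 1·4 + 2; 4 = 2·2 + 0 → gcd = 2; 64 = 2·32.
Back-substitution yields 258·(-520) + 2738·(49) = 2, so one solution is s = -520·32 = -16640, t = 49·32 = 1568.
Solutions in s differ by 2738/2 = 1369; the one in [0, 1369) is -16640 mod 1369 = 1157.

1157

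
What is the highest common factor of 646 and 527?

646 = 2 · 17 · 19
527 = 17 · 31
Common: 17 = 17

17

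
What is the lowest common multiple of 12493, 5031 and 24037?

12493 = 13 · 31²; 5031 = 3² · 13 · 43; 24037 = 13 · 43²
lcm takes max exponent of each prime: 3² · 13 · 31² · 43² = 207896013

207896013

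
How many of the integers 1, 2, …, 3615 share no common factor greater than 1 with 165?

165 = 3·5·11. Inclusion–exclusion on these primes:
3615 − ⌊3615/3⌋ − ⌊3615/5⌋ − ⌊3615/11⌋ + ⌊3615/15⌋ + ⌊3615/33⌋ + ⌊3615/55⌋ − ⌊3615/165⌋ = 1753

1753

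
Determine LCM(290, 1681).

487490

gcd first: 1681 = 5·290 + 231; 290 = 1·231 + 59; 231 = 3·59 + 54; 59 = 1·54 + 5; 54 = 10·5 + 4; 5 = 1·4 + 1; 4 = 4·1 + 0 → gcd = 1
lcm = 290·1681/gcd = 487490/1 = 487490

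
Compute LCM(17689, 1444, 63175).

1768900

lcm(17689, 1444) = 17689·1444/gcd = 25542916/361 = 70756
lcm(70756, 63175) = 70756·63175/gcd = 4470010300/2527 = 1768900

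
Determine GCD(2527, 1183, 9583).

gcd(2527, 1183): 2527 = 2·1183 + 161; 1183 = 7·161 + 56; 161 = 2·56 + 49; 56 = 1·49 + 7; 49 = 7·7 + 0 → 7
gcd(7, 9583): 9583 = 1369·7 + 0 → 7

7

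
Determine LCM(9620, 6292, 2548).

57036980

9620 = 2² · 5 · 13 · 37; 6292 = 2² · 11² · 13; 2548 = 2² · 7² · 13
lcm takes max exponent of each prime: 2² · 5 · 7² · 11² · 13 · 37 = 57036980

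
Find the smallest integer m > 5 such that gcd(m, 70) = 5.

Multiples of 5 above 5: 5·2, 5·3, … . Need the cofactor coprime to 70/5 = 14.
Checking s = 2, 3, … the first with gcd(s, 14) = 1 is s = 3, giving 15.

15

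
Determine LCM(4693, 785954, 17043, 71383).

297781465566

4693 = 13 · 19²; 785954 = 2 · 13 · 19 · 37 · 43; 17043 = 3 · 13 · 19 · 23; 71383 = 13 · 17² · 19
lcm takes max exponent of each prime: 2 · 3 · 13 · 17² · 19² · 23 · 37 · 43 = 297781465566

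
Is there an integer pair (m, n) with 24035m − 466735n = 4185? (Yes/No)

gcd(24035, 466735): 466735 = 19·24035 + 10070; 24035 = 2·10070 + 3895; 10070 = 2·3895 + 2280; 3895 = 1·2280 + 1615; 2280 = 1·1615 + 665; 1615 = 2·665 + 285; 665 = 2·285 + 95; 285 = 3·95 + 0 → 95
95 does not divide 4185, so a solution does not exist.

No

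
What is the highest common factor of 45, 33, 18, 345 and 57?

3

45 = 3² · 5; 33 = 3 · 11; 18 = 2 · 3²; 345 = 3 · 5 · 23; 57 = 3 · 19
gcd takes min exponent of each prime: 3 = 3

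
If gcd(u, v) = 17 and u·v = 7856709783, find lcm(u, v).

462159399

For any two positive integers, gcd × lcm equals their product. Hence lcm = 7856709783 / 17 = 462159399.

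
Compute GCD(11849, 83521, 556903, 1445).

289

11849 = 17² · 41; 83521 = 17⁴; 556903 = 17² · 41 · 47; 1445 = 5 · 17²
gcd takes min exponent of each prime: 17² = 289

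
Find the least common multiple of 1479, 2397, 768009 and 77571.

1592177122107

lcm(1479, 2397) = 1479·2397/gcd = 3545163/51 = 69513
lcm(69513, 768009) = 69513·768009/gcd = 53386609617/51 = 1046796267
lcm(1046796267, 77571) = 1046796267·77571/gcd = 81201033227457/51 = 1592177122107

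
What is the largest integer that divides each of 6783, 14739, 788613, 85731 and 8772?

51

gcd(6783, 14739): 14739 = 2·6783 + 1173; 6783 = 5·1173 + 918; 1173 = 1·918 + 255; 918 = 3·255 + 153; 255 = 1·153 + 102; 153 = 1·102 + 51; 102 = 2·51 + 0 → 51
gcd(51, 788613): 788613 = 15463·51 + 0 → 51
gcd(51, 85731): 85731 = 1681·51 + 0 → 51
gcd(51, 8772): 8772 = 172·51 + 0 → 51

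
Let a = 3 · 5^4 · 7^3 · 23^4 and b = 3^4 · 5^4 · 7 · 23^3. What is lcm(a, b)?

max exponent per prime: 3^4 · 5^4 · 7^3 · 23^4 = 4859264064375

4859264064375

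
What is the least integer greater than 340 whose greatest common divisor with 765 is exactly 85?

Multiples of 85 above 340: 85·5, 85·6, … . Need the cofactor coprime to 765/85 = 9.
Checking s = 5, 6, … the first with gcd(s, 9) = 1 is s = 5, giving 425.

425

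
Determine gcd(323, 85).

17

Euclid: 323 = 3·85 + 68; 85 = 1·68 + 17; 68 = 4·17 + 0. Last nonzero remainder: 17.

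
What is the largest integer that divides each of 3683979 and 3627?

117

3683979 = 3² · 13 · 23 · 37²
3627 = 3² · 13 · 31
Common: 3² · 13 = 117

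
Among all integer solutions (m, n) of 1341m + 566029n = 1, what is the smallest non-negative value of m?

151532

Reduce mod 566029: 1341m ≡ 1 (mod 566029). With g = gcd(1341, 566029) = 1 dividing 1, divide through: 1341m ≡ 1 (mod 566029).
Since gcd(1341, 566029) = 1, m ≡ 1·(1341)⁻¹ ≡ 151532 (mod 566029). Smallest non-negative: 151532.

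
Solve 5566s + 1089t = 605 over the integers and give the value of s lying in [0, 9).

5

Euclid: 5566 = 5·1089 + 121; 1089 = 9·121 + 0 → gcd = 121; 605 = 121·5.
Back-substitution yields 5566·(1) + 1089·(-5) = 121, so one solution is s = 1·5 = 5, t = -5·5 = -25.
Solutions in s differ by 1089/121 = 9; the one in [0, 9) is 5 mod 9 = 5.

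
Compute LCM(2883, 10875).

2883 = 3 · 31²; 10875 = 3 · 5³ · 29
max exponents: 3 · 5³ · 29 · 31² = 10450875

10450875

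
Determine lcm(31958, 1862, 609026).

31958 = 2 · 19 · 29²; 1862 = 2 · 7² · 19; 609026 = 2 · 11 · 19 · 31 · 47
lcm takes max exponent of each prime: 2 · 7² · 11 · 19 · 29² · 31 · 47 = 25097352434

25097352434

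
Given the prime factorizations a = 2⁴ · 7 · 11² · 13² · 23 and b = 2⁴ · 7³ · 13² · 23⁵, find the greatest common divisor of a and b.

min exponent per shared prime: 2⁴ · 7 · 13² · 23 = 435344

435344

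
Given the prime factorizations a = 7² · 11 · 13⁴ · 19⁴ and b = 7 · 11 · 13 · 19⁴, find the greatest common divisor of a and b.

130451321

min exponent per shared prime: 7 · 11 · 13 · 19⁴ = 130451321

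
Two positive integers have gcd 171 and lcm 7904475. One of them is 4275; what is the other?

Using uv = gcd(u,v)·lcm(u,v) = 171·7904475 = 1351665225, we get v = 1351665225/4275 = 316179.

316179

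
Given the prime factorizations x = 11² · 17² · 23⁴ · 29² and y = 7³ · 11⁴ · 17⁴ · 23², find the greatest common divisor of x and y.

18498601

min exponent per shared prime: 11² · 17² · 23² = 18498601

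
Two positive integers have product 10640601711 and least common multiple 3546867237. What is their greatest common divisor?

gcd·lcm = product, so gcd = 10640601711/3546867237 = 3.

3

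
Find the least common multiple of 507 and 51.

8619

gcd first: 507 = 9·51 + 48; 51 = 1·48 + 3; 48 = 16·3 + 0 → gcd = 3
lcm = 507·51/gcd = 25857/3 = 8619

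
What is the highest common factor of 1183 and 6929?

Euclid: 6929 = 5·1183 + 1014; 1183 = 1·1014 + 169; 1014 = 6·169 + 0. Last nonzero remainder: 169.

169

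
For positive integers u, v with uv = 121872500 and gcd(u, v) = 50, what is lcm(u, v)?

For any two positive integers, gcd × lcm equals their product. Hence lcm = 121872500 / 50 = 2437450.

2437450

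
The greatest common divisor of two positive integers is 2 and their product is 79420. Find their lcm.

39710

Since gcd(m,n)·lcm(m,n) = mn, lcm = 79420/2 = 39710.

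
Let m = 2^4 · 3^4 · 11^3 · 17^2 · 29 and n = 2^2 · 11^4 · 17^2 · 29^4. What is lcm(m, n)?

3878515903063824

max exponent per prime: 2^4 · 3^4 · 11^4 · 17^2 · 29^4 = 3878515903063824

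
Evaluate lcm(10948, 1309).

120428

gcd first: 10948 = 8·1309 + 476; 1309 = 2·476 + 357; 476 = 1·357 + 119; 357 = 3·119 + 0 → gcd = 119
lcm = 10948·1309/gcd = 14330932/119 = 120428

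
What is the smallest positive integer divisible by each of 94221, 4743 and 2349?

446890203

94221 = 3² · 19² · 29; 4743 = 3² · 17 · 31; 2349 = 3⁴ · 29
lcm takes max exponent of each prime: 3⁴ · 17 · 19² · 29 · 31 = 446890203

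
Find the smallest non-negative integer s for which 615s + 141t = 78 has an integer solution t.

Reduce mod 141: 615s ≡ 78 (mod 141). With g = gcd(615, 141) = 3 dividing 78, divide through: 205s ≡ 26 (mod 47).
Since gcd(205, 47) = 1, s ≡ 26·(205)⁻¹ ≡ 43 (mod 47). Smallest non-negative: 43.

43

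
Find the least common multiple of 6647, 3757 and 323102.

6647 = 17² · 23; 3757 = 13 · 17²; 323102 = 2 · 13 · 17² · 43
lcm takes max exponent of each prime: 2 · 13 · 17² · 23 · 43 = 7431346

7431346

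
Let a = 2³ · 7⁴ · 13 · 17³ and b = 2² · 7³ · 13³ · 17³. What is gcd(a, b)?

min exponent per shared prime: 2² · 7³ · 13 · 17³ = 87628268

87628268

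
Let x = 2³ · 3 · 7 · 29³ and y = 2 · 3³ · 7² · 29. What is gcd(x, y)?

1218

min exponent per shared prime: 2 · 3 · 7 · 29 = 1218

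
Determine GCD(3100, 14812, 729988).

4

gcd(3100, 14812): 14812 = 4·3100 + 2412; 3100 = 1·2412 + 688; 2412 = 3·688 + 348; 688 = 1·348 + 340; 348 = 1·340 + 8; 340 = 42·8 + 4; 8 = 2·4 + 0 → 4
gcd(4, 729988): 729988 = 182497·4 + 0 → 4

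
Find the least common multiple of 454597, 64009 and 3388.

6733490764

454597 = 11² · 13 · 17²; 64009 = 11² · 23²; 3388 = 2² · 7 · 11²
lcm takes max exponent of each prime: 2² · 7 · 11² · 13 · 17² · 23² = 6733490764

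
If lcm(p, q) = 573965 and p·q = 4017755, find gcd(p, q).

7

From gcd × lcm = pq: gcd = 4017755 / 573965 = 7.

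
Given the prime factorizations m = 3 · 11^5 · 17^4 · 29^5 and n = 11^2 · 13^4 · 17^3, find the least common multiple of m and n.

max exponent per prime: 3 · 11^5 · 13^4 · 17^4 · 29^5 = 23639798192102905626957

23639798192102905626957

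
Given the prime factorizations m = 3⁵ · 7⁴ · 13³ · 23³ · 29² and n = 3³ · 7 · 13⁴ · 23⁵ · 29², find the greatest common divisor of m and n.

min exponent per shared prime: 3³ · 7 · 13³ · 23³ · 29² = 4248849665151

4248849665151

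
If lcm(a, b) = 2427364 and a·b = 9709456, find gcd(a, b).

4

From gcd × lcm = ab: gcd = 9709456 / 2427364 = 4.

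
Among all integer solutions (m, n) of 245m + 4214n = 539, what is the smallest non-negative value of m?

Reduce mod 4214: 245m ≡ 539 (mod 4214). With g = gcd(245, 4214) = 49 dividing 539, divide through: 5m ≡ 11 (mod 86).
Since gcd(5, 86) = 1, m ≡ 11·(5)⁻¹ ≡ 71 (mod 86). Smallest non-negative: 71.

71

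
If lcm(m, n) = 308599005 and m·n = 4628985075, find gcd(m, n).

From gcd × lcm = mn: gcd = 4628985075 / 308599005 = 15.

15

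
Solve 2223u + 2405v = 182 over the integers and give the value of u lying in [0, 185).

Euclid: 2405 = 1·2223 + 182; 2223 = 12·182 + 39; 182 = 4·39 + 26; 39 = 1·26 + 13; 26 = 2·13 + 0 → gcd = 13; 182 = 13·14.
Back-substitution yields 2223·(66) + 2405·(-61) = 13, so one solution is u = 66·14 = 924, v = -61·14 = -854.
Solutions in u differ by 2405/13 = 185; the one in [0, 185) is 924 mod 185 = 184.

184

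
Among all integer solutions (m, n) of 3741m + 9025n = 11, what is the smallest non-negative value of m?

gcd(3741, 9025) = 1 (Euclid: 9025 = 2·3741 + 1543; 3741 = 2·1543 + 655; 1543 = 2·655 + 233; 655 = 2·233 + 189; 233 = 1·189 + 44; 189 = 4·44 + 13; 44 = 3·13 + 5; 13 = 2·5 + 3; 5 = 1·3 + 2; 3 = 1·2 + 1; 2 = 2·1 + 0), and 1 | 11.
Extended Euclid: 3741·(3486) + 9025·(-1445) = 1. Scale by 11: m₀ = 38346.
General solution m = m₀ + 9025t; reducing mod 9025 gives m = 2246 (and n = -931).

2246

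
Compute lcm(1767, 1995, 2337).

lcm(1767, 1995) = 1767·1995/gcd = 3525165/57 = 61845
lcm(61845, 2337) = 61845·2337/gcd = 144531765/57 = 2535645

2535645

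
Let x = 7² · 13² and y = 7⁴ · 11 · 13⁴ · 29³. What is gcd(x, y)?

min exponent per shared prime: 7² · 13² = 8281

8281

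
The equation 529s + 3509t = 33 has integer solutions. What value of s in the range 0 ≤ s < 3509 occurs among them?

Euclid: 3509 = 6·529 + 335; 529 = 1·335 + 194; 335 = 1·194 + 141; 194 = 1·141 + 53; 141 = 2·53 + 35; 53 = 1·35 + 18; 35 = 1·18 + 17; 18 = 1·17 + 1; 17 = 17·1 + 0 → gcd = 1; 33 = 1·33.
Back-substitution yields 529·(199) + 3509·(-30) = 1, so one solution is s = 199·33 = 6567, t = -30·33 = -990.
Solutions in s differ by 3509/1 = 3509; the one in [0, 3509) is 6567 mod 3509 = 3058.

3058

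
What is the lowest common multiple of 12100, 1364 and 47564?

405483100

12100 = 2² · 5² · 11²; 1364 = 2² · 11 · 31; 47564 = 2² · 11 · 23 · 47
lcm takes max exponent of each prime: 2² · 5² · 11² · 23 · 31 · 47 = 405483100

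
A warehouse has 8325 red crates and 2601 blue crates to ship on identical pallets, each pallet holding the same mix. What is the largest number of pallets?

8325 = 3² · 5² · 37
2601 = 3² · 17²
Common: 3² = 9

9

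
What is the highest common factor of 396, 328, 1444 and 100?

4

gcd(396, 328): 396 = 1·328 + 68; 328 = 4·68 + 56; 68 = 1·56 + 12; 56 = 4·12 + 8; 12 = 1·8 + 4; 8 = 2·4 + 0 → 4
gcd(4, 1444): 1444 = 361·4 + 0 → 4
gcd(4, 100): 100 = 25·4 + 0 → 4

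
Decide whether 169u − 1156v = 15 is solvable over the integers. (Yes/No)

Yes

By Bézout, 169u − 1156v = 15 has integer solutions iff gcd(169, 1156) | 15.
Euclid: 1156 = 6·169 + 142; 169 = 1·142 + 27; 142 = 5·27 + 7; 27 = 3·7 + 6; 7 = 1·6 + 1; 6 = 6·1 + 0. gcd = 1; 15 mod 1 = 0. Yes.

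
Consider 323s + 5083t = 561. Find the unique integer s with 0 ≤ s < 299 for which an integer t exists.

285

Reduce mod 5083: 323s ≡ 561 (mod 5083). With g = gcd(323, 5083) = 17 dividing 561, divide through: 19s ≡ 33 (mod 299).
Since gcd(19, 299) = 1, s ≡ 33·(19)⁻¹ ≡ 285 (mod 299). Smallest non-negative: 285.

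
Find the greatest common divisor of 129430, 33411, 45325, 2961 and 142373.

129430 = 2 · 5 · 7 · 43²; 33411 = 3 · 7 · 37 · 43; 45325 = 5² · 7² · 37; 2961 = 3² · 7 · 47; 142373 = 7 · 11 · 43²
gcd takes min exponent of each prime: 7 = 7

7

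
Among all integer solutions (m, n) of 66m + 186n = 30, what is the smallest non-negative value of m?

Euclid: 186 = 2·66 + 54; 66 = 1·54 + 12; 54 = 4·12 + 6; 12 = 2·6 + 0 → gcd = 6; 30 = 6·5.
Back-substitution yields 66·(-14) + 186·(5) = 6, so one solution is m = -14·5 = -70, n = 5·5 = 25.
Solutions in m differ by 186/6 = 31; the one in [0, 31) is -70 mod 31 = 23.

23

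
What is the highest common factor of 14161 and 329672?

49

14161 = 7² · 17²
329672 = 2³ · 7² · 29²
Common: 7² = 49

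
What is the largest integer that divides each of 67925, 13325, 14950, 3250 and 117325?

325

gcd(67925, 13325): 67925 = 5·13325 + 1300; 13325 = 10·1300 + 325; 1300 = 4·325 + 0 → 325
gcd(325, 14950): 14950 = 46·325 + 0 → 325
gcd(325, 3250): 3250 = 10·325 + 0 → 325
gcd(325, 117325): 117325 = 361·325 + 0 → 325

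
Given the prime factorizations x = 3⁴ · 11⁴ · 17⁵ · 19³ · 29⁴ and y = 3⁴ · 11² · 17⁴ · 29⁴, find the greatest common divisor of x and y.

578972673546201

min exponent per shared prime: 3⁴ · 11² · 17⁴ · 29⁴ = 578972673546201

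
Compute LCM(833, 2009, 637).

833 = 7² · 17; 2009 = 7² · 41; 637 = 7² · 13
lcm takes max exponent of each prime: 7² · 13 · 17 · 41 = 443989

443989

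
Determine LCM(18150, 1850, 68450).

18150 = 2 · 3 · 5² · 11²; 1850 = 2 · 5² · 37; 68450 = 2 · 5² · 37²
lcm takes max exponent of each prime: 2 · 3 · 5² · 11² · 37² = 24847350

24847350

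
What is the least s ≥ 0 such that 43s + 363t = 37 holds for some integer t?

271

Euclid: 363 = 8·43 + 19; 43 = 2·19 + 5; 19 = 3·5 + 4; 5 = 1·4 + 1; 4 = 4·1 + 0 → gcd = 1; 37 = 1·37.
Back-substitution yields 43·(76) + 363·(-9) = 1, so one solution is s = 76·37 = 2812, t = -9·37 = -333.
Solutions in s differ by 363/1 = 363; the one in [0, 363) is 2812 mod 363 = 271.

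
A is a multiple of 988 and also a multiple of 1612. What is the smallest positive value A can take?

988 = 2² · 13 · 19; 1612 = 2² · 13 · 31
max exponents: 2² · 13 · 19 · 31 = 30628

30628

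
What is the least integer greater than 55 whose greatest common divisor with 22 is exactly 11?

gcd(x, 22) = 11 forces 11 | x; write x = 11s. Then gcd(11s, 11·2) = 11·gcd(s, 2), so need gcd(s, 2) = 1.
11s > 55 gives s ≥ 6. The least s ≥ 6 coprime to 2 is 7, so x = 11·7 = 77.

77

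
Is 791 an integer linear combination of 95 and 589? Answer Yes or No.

No

gcd(95, 589): 589 = 6·95 + 19; 95 = 5·19 + 0 → 19
19 does not divide 791, so a solution does not exist.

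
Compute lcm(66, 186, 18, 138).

lcm(66, 186) = 66·186/gcd = 12276/6 = 2046
lcm(2046, 18) = 2046·18/gcd = 36828/6 = 6138
lcm(6138, 138) = 6138·138/gcd = 847044/6 = 141174

141174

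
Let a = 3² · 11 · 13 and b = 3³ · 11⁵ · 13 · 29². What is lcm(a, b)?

47540805741

max exponent per prime: 3³ · 11⁵ · 13 · 29² = 47540805741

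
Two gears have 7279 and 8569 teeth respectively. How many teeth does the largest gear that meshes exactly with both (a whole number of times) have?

7279 = 29 · 251
8569 = 11 · 19 · 41
Common: 1 = 1

1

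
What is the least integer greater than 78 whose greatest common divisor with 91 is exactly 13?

104

91 = 13·7. Any a with gcd(a, 91) = 13 is a multiple of 13, say 13s, with s coprime to 7.
Need s > 78/13, so s ≥ 7. First s ≥ 7 with gcd(s, 7) = 1 is s = 8. Thus a = 13·8 = 104.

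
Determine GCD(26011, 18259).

19

Euclid: 26011 = 1·18259 + 7752; 18259 = 2·7752 + 2755; 7752 = 2·2755 + 2242; 2755 = 1·2242 + 513; 2242 = 4·513 + 190; 513 = 2·190 + 133; 190 = 1·133 + 57; 133 = 2·57 + 19; 57 = 3·19 + 0. Last nonzero remainder: 19.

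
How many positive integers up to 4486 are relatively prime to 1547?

Prime factors of 1547: 7, 13, 17. Count integers ≤ 4486 divisible by none of them.
By inclusion–exclusion: 4486 − ⌊4486/7⌋ − ⌊4486/13⌋ − ⌊4486/17⌋ + ⌊4486/91⌋ + ⌊4486/119⌋ + ⌊4486/221⌋ − ⌊4486/1547⌋ = 3342.

3342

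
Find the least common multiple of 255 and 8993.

255 = 3 · 5 · 17; 8993 = 17 · 23²
max exponents: 3 · 5 · 17 · 23² = 134895

134895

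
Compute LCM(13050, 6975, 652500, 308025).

27691447500

lcm(13050, 6975) = 13050·6975/gcd = 91023750/225 = 404550
lcm(404550, 652500) = 404550·652500/gcd = 263968875000/13050 = 20227500
lcm(20227500, 308025) = 20227500·308025/gcd = 6230575687500/225 = 27691447500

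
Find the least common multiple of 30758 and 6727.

29558438

30758 = 2 · 7 · 13³; 6727 = 7 · 31²
max exponents: 2 · 7 · 13³ · 31² = 29558438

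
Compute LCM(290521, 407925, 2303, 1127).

290521 = 7⁴ · 11²; 407925 = 3² · 5² · 7² · 37; 2303 = 7² · 47; 1127 = 7² · 23
lcm takes max exponent of each prime: 3² · 5² · 7⁴ · 11² · 23 · 37 · 47 = 2614492898325

2614492898325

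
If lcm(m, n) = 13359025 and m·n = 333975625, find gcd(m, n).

25

From gcd × lcm = mn: gcd = 333975625 / 13359025 = 25.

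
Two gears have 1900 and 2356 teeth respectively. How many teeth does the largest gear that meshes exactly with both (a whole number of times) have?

Euclid: 2356 = 1·1900 + 456; 1900 = 4·456 + 76; 456 = 6·76 + 0. Last nonzero remainder: 76.

76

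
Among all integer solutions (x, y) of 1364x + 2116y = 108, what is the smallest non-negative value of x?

Reduce mod 2116: 1364x ≡ 108 (mod 2116). With g = gcd(1364, 2116) = 4 dividing 108, divide through: 341x ≡ 27 (mod 529).
Since gcd(341, 529) = 1, x ≡ 27·(341)⁻¹ ≡ 436 (mod 529). Smallest non-negative: 436.

436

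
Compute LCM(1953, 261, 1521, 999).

lcm(1953, 261) = 1953·261/gcd = 509733/9 = 56637
lcm(56637, 1521) = 56637·1521/gcd = 86144877/9 = 9571653
lcm(9571653, 999) = 9571653·999/gcd = 9562081347/9 = 1062453483

1062453483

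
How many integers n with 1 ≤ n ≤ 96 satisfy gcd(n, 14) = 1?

14 = 2·7. Inclusion–exclusion on these primes:
96 − ⌊96/2⌋ − ⌊96/7⌋ + ⌊96/14⌋ = 41

41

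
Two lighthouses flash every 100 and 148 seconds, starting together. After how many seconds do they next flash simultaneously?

100 = 2² · 5²; 148 = 2² · 37
max exponents: 2² · 5² · 37 = 3700

3700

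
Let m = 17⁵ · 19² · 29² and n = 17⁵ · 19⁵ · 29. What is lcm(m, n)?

max exponent per prime: 17⁵ · 19⁵ · 29² = 2956709164685963

2956709164685963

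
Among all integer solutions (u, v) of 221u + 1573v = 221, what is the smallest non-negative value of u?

1

gcd(221, 1573) = 13 (Euclid: 1573 = 7·221 + 26; 221 = 8·26 + 13; 26 = 2·13 + 0), and 13 | 221.
Extended Euclid: 221·(57) + 1573·(-8) = 13. Scale by 17: u₀ = 969.
General solution u = u₀ + 121t; reducing mod 121 gives u = 1 (and v = 0).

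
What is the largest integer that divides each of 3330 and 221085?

45

Euclid: 221085 = 66·3330 + 1305; 3330 = 2·1305 + 720; 1305 = 1·720 + 585; 720 = 1·585 + 135; 585 = 4·135 + 45; 135 = 3·45 + 0. Last nonzero remainder: 45.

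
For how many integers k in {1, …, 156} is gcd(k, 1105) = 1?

107

1105 = 5·13·17. Inclusion–exclusion on these primes:
156 − ⌊156/5⌋ − ⌊156/13⌋ − ⌊156/17⌋ + ⌊156/65⌋ + ⌊156/85⌋ + ⌊156/221⌋ − ⌊156/1105⌋ = 107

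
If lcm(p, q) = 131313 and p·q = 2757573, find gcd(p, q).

21

gcd·lcm = product, so gcd = 2757573/131313 = 21.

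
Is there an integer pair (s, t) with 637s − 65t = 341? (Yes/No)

By Bézout, 637s − 65t = 341 has integer solutions iff gcd(637, 65) | 341.
Euclid: 637 = 9·65 + 52; 65 = 1·52 + 13; 52 = 4·13 + 0. gcd = 13; 341 mod 13 = 3. No.

No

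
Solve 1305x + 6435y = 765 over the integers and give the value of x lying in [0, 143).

Reduce mod 6435: 1305x ≡ 765 (mod 6435). With g = gcd(1305, 6435) = 45 dividing 765, divide through: 29x ≡ 17 (mod 143).
Since gcd(29, 143) = 1, x ≡ 17·(29)⁻¹ ≡ 114 (mod 143). Smallest non-negative: 114.

114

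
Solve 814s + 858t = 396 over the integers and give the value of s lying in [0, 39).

gcd(814, 858) = 22 (Euclid: 858 = 1·814 + 44; 814 = 18·44 + 22; 44 = 2·22 + 0), and 22 | 396.
Extended Euclid: 814·(19) + 858·(-18) = 22. Scale by 18: s₀ = 342.
General solution s = s₀ + 39k; reducing mod 39 gives s = 30 (and t = -28).

30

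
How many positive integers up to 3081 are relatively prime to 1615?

2198

Prime factors of 1615: 5, 17, 19. Count integers ≤ 3081 divisible by none of them.
By inclusion–exclusion: 3081 − ⌊3081/5⌋ − ⌊3081/17⌋ − ⌊3081/19⌋ + ⌊3081/85⌋ + ⌊3081/95⌋ + ⌊3081/323⌋ − ⌊3081/1615⌋ = 2198.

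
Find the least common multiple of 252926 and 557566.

4147733474

252926 = 2 · 17 · 43 · 173; 557566 = 2 · 17 · 23² · 31
max exponents: 2 · 17 · 23² · 31 · 43 · 173 = 4147733474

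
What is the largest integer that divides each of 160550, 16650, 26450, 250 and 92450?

50

gcd(160550, 16650): 160550 = 9·16650 + 10700; 16650 = 1·10700 + 5950; 10700 = 1·5950 + 4750; 5950 = 1·4750 + 1200; 4750 = 3·1200 + 1150; 1200 = 1·1150 + 50; 1150 = 23·50 + 0 → 50
gcd(50, 26450): 26450 = 529·50 + 0 → 50
gcd(50, 250): 250 = 5·50 + 0 → 50
gcd(50, 92450): 92450 = 1849·50 + 0 → 50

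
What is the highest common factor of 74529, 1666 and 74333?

74529 = 3² · 7² · 13²; 1666 = 2 · 7² · 17; 74333 = 7² · 37 · 41
gcd takes min exponent of each prime: 7² = 49

49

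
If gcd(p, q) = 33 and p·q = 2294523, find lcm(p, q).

Since gcd(p,q)·lcm(p,q) = pq, lcm = 2294523/33 = 69531.

69531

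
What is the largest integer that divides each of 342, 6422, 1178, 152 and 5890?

342 = 2 · 3² · 19; 6422 = 2 · 13² · 19; 1178 = 2 · 19 · 31; 152 = 2³ · 19; 5890 = 2 · 5 · 19 · 31
gcd takes min exponent of each prime: 2 · 19 = 38

38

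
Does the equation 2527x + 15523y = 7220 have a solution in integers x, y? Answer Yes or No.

Yes

gcd(2527, 15523): 15523 = 6·2527 + 361; 2527 = 7·361 + 0 → 361
361 divides 7220, so a solution exists.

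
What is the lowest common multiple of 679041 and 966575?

656344054575

gcd first: 966575 = 1·679041 + 287534; 679041 = 2·287534 + 103973; 287534 = 2·103973 + 79588; 103973 = 1·79588 + 24385; 79588 = 3·24385 + 6433; 24385 = 3·6433 + 5086; 6433 = 1·5086 + 1347; 5086 = 3·1347 + 1045; 1347 = 1·1045 + 302; 1045 = 3·302 + 139; 302 = 2·139 + 24; 139 = 5·24 + 19; 24 = 1·19 + 5; 19 = 3·5 + 4; 5 = 1·4 + 1; 4 = 4·1 + 0 → gcd = 1
lcm = 679041·966575/gcd = 656344054575/1 = 656344054575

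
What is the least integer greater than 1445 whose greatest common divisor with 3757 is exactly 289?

gcd(x, 3757) = 289 forces 289 | x; write x = 289s. Then gcd(289s, 289·13) = 289·gcd(s, 13), so need gcd(s, 13) = 1.
289s > 1445 gives s ≥ 6. The least s ≥ 6 coprime to 13 is 6, so x = 289·6 = 1734.

1734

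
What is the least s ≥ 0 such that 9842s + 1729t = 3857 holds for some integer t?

Reduce mod 1729: 9842s ≡ 3857 (mod 1729). With g = gcd(9842, 1729) = 133 dividing 3857, divide through: 74s ≡ 29 (mod 13).
Since gcd(74, 13) = 1, s ≡ 29·(74)⁻¹ ≡ 9 (mod 13). Smallest non-negative: 9.

9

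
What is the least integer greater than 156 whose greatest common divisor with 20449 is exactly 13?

182

gcd(x, 20449) = 13 forces 13 | x; write x = 13s. Then gcd(13s, 13·1573) = 13·gcd(s, 1573), so need gcd(s, 1573) = 1.
13s > 156 gives s ≥ 13. The least s ≥ 13 coprime to 1573 is 14, so x = 13·14 = 182.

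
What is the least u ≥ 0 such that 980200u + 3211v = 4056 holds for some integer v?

1

gcd(980200, 3211) = 169 (Euclid: 980200 = 305·3211 + 845; 3211 = 3·845 + 676; 845 = 1·676 + 169; 676 = 4·169 + 0), and 169 | 4056.
Extended Euclid: 980200·(4) + 3211·(-1221) = 169. Scale by 24: u₀ = 96.
General solution u = u₀ + 19t; reducing mod 19 gives u = 1 (and v = -304).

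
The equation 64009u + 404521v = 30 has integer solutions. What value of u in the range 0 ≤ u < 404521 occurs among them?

35675

Euclid: 404521 = 6·64009 + 20467; 64009 = 3·20467 + 2608; 20467 = 7·2608 + 2211; 2608 = 1·2211 + 397; 2211 = 5·397 + 226; 397 = 1·226 + 171; 226 = 1·171 + 55; 171 = 3·55 + 6; 55 = 9·6 + 1; 6 = 6·1 + 0 → gcd = 1; 30 = 1·30.
Back-substitution yields 64009·(-66231) + 404521·(10480) = 1, so one solution is u = -66231·30 = -1986930, v = 10480·30 = 314400.
Solutions in u differ by 404521/1 = 404521; the one in [0, 404521) is -1986930 mod 404521 = 35675.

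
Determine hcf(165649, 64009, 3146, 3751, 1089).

121

gcd(165649, 64009): 165649 = 2·64009 + 37631; 64009 = 1·37631 + 26378; 37631 = 1·26378 + 11253; 26378 = 2·11253 + 3872; 11253 = 2·3872 + 3509; 3872 = 1·3509 + 363; 3509 = 9·363 + 242; 363 = 1·242 + 121; 242 = 2·121 + 0 → 121
gcd(121, 3146): 3146 = 26·121 + 0 → 121
gcd(121, 3751): 3751 = 31·121 + 0 → 121
gcd(121, 1089): 1089 = 9·121 + 0 → 121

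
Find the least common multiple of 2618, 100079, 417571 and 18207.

3705525054

2618 = 2 · 7 · 11 · 17; 100079 = 7 · 17 · 29²; 417571 = 7 · 11² · 17 · 29; 18207 = 3² · 7 · 17²
lcm takes max exponent of each prime: 2 · 3² · 7 · 11² · 17² · 29² = 3705525054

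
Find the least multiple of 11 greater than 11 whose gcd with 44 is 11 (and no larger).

33

gcd(m, 44) = 11 forces 11 | m; write m = 11s. Then gcd(11s, 11·4) = 11·gcd(s, 4), so need gcd(s, 4) = 1.
11s > 11 gives s ≥ 2. The least s ≥ 2 coprime to 4 is 3, so m = 11·3 = 33.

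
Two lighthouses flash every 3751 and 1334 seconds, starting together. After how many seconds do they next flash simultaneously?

3751 = 11² · 31; 1334 = 2 · 23 · 29
max exponents: 2 · 11² · 23 · 29 · 31 = 5003834

5003834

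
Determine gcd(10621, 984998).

19

Euclid: 984998 = 92·10621 + 7866; 10621 = 1·7866 + 2755; 7866 = 2·2755 + 2356; 2755 = 1·2356 + 399; 2356 = 5·399 + 361; 399 = 1·361 + 38; 361 = 9·38 + 19; 38 = 2·19 + 0. Last nonzero remainder: 19.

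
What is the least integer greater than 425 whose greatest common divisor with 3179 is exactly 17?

gcd(m, 3179) = 17 forces 17 | m; write m = 17s. Then gcd(17s, 17·187) = 17·gcd(s, 187), so need gcd(s, 187) = 1.
17s > 425 gives s ≥ 26. The least s ≥ 26 coprime to 187 is 26, so m = 17·26 = 442.

442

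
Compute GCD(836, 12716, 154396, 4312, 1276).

gcd(836, 12716): 12716 = 15·836 + 176; 836 = 4·176 + 132; 176 = 1·132 + 44; 132 = 3·44 + 0 → 44
gcd(44, 154396): 154396 = 3509·44 + 0 → 44
gcd(44, 4312): 4312 = 98·44 + 0 → 44
gcd(44, 1276): 1276 = 29·44 + 0 → 44

44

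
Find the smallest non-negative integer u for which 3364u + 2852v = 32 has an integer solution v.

gcd(3364, 2852) = 4 (Euclid: 3364 = 1·2852 + 512; 2852 = 5·512 + 292; 512 = 1·292 + 220; 292 = 1·220 + 72; 220 = 3·72 + 4; 72 = 18·4 + 0), and 4 | 32.
Extended Euclid: 3364·(39) + 2852·(-46) = 4. Scale by 8: u₀ = 312.
General solution u = u₀ + 713t; reducing mod 713 gives u = 312 (and v = -368).

312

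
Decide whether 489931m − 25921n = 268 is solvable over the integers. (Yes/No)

Yes

gcd(489931, 25921): 489931 = 18·25921 + 23353; 25921 = 1·23353 + 2568; 23353 = 9·2568 + 241; 2568 = 10·241 + 158; 241 = 1·158 + 83; 158 = 1·83 + 75; 83 = 1·75 + 8; 75 = 9·8 + 3; 8 = 2·3 + 2; 3 = 1·2 + 1; 2 = 2·1 + 0 → 1
1 divides 268, so a solution exists.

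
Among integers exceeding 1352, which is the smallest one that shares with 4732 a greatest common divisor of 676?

Multiples of 676 above 1352: 676·3, 676·4, … . Need the cofactor coprime to 4732/676 = 7.
Checking s = 3, 4, … the first with gcd(s, 7) = 1 is s = 3, giving 2028.

2028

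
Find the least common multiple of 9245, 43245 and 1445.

23108441445

9245 = 5 · 43²; 43245 = 3² · 5 · 31²; 1445 = 5 · 17²
lcm takes max exponent of each prime: 3² · 5 · 17² · 31² · 43² = 23108441445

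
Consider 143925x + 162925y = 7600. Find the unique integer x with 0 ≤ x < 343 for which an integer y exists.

gcd(143925, 162925) = 475 (Euclid: 162925 = 1·143925 + 19000; 143925 = 7·19000 + 10925; 19000 = 1·10925 + 8075; 10925 = 1·8075 + 2850; 8075 = 2·2850 + 2375; 2850 = 1·2375 + 475; 2375 = 5·475 + 0), and 475 | 7600.
Extended Euclid: 143925·(60) + 162925·(-53) = 475. Scale by 16: x₀ = 960.
General solution x = x₀ + 343t; reducing mod 343 gives x = 274 (and y = -242).

274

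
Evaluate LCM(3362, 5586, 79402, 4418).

823504177677594

lcm(3362, 5586) = 3362·5586/gcd = 18780132/2 = 9390066
lcm(9390066, 79402) = 9390066·79402/gcd = 745590020532/2 = 372795010266
lcm(372795010266, 4418) = 372795010266·4418/gcd = 1647008355355188/2 = 823504177677594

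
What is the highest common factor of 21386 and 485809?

289

21386 = 2 · 17² · 37
485809 = 17² · 41²
Common: 17² = 289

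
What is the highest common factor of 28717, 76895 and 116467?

28717 = 13 · 47²; 76895 = 5 · 7 · 13³; 116467 = 13 · 17² · 31
gcd takes min exponent of each prime: 13 = 13

13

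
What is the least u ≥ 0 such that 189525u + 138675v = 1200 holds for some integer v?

gcd(189525, 138675) = 75 (Euclid: 189525 = 1·138675 + 50850; 138675 = 2·50850 + 36975; 50850 = 1·36975 + 13875; 36975 = 2·13875 + 9225; 13875 = 1·9225 + 4650; 9225 = 1·4650 + 4575; 4650 = 1·4575 + 75; 4575 = 61·75 + 0), and 75 | 1200.
Extended Euclid: 189525·(30) + 138675·(-41) = 75. Scale by 16: u₀ = 480.
General solution u = u₀ + 1849t; reducing mod 1849 gives u = 480 (and v = -656).

480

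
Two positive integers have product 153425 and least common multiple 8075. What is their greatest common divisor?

19

gcd·lcm = product, so gcd = 153425/8075 = 19.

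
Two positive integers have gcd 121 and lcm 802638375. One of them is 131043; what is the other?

Using pq = gcd(p,q)·lcm(p,q) = 121·802638375 = 97119243375, we get q = 97119243375/131043 = 741125.

741125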